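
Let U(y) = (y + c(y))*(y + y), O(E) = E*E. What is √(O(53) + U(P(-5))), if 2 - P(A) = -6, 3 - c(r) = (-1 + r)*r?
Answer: √2089 ≈ 45.706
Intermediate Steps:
O(E) = E²
c(r) = 3 - r*(-1 + r) (c(r) = 3 - (-1 + r)*r = 3 - r*(-1 + r))
P(A) = 8 (P(A) = 2 - 1*(-6) = 2 + 6 = 8)
U(y) = 2*y*(3 - y² + 2*y) (U(y) = (y + (3 + y - y²))*(y + y) = (3 - y² + 2*y)*(2*y) = 2*y*(3 - y² + 2*y))
√(O(53) + U(P(-5))) = √(53² + 2*8*(3 - 1*8² + 2*8)) = √(2809 + 2*8*(3 - 1*64 + 16)) = √(2809 + 2*8*(3 - 64 + 16)) = √(2809 + 2*8*(-45)) = √(2809 - 720) = √2089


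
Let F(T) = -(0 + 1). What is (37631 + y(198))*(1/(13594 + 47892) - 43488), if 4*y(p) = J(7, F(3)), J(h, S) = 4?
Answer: -50312161990272/30743 ≈ -1.6365e+9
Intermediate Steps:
F(T) = -1 (F(T) = -1*1 = -1)
y(p) = 1 (y(p) = (¼)*4 = 1)
(37631 + y(198))*(1/(13594 + 47892) - 43488) = (37631 + 1)*(1/(13594 + 47892) - 43488) = 37632*(1/61486 - 43488) = 37632*(-2673903167/61486) = -50312161990272/30743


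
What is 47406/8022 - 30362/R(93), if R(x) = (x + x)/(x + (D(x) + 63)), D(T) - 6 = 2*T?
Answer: -2354206721/41447 ≈ -56800.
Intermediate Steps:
D(T) = 6 + 2*T
R(x) = 2*x/(69 + 3*x) (R(x) = (x + x)/(x + ((6 + 2*x) + 63)) = (2*x)/(x + (69 + 2*x)) = (2*x)/(69 + 3*x) = 2*x/(69 + 3*x))
47406/8022 - 30362/R(93) = 47406/8022 - 30362/((⅔)*93/(23 + 93)) = 47406*(1/8022) - 30362/((⅔)*93/116) = 7901/1337 - 30362/((⅔)*93*(1/116)) = 7901/1337 - 30362/31/58 = 7901/1337 - 30362*58/31 = 7901/1337 - 1760996/31 = -2354206721/41447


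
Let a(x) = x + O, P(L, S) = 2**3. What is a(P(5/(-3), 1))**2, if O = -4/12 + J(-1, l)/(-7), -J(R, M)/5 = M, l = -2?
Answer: 17161/441 ≈ 38.914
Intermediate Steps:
J(R, M) = -5*M
P(L, S) = 8
O = -37/21 (O = -4/12 - 5*(-2)/(-7) = -4*1/12 + 10*(-1/7) = -1/3 - 10/7 = -37/21 ≈ -1.7619)
a(x) = -37/21 + x (a(x) = x - 37/21 = -37/21 + x)
a(P(5/(-3), 1))**2 = (-37/21 + 8)**2 = (131/21)**2 = 17161/441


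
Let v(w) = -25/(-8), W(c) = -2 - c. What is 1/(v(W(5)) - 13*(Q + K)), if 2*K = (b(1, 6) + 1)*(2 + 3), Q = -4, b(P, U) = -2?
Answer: 8/701 ≈ 0.011412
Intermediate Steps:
v(w) = 25/8 (v(w) = -25*(-⅛) = 25/8)
K = -5/2 (K = ((-2 + 1)*(2 + 3))/2 = (-1*5)/2 = (½)*(-5) = -5/2 ≈ -2.5000)
1/(v(W(5)) - 13*(Q + K)) = 1/(25/8 - 13*(-4 - 5/2)) = 1/(25/8 - 13*(-13/2)) = 1/(25/8 + 169/2) = 1/(701/8) = 8/701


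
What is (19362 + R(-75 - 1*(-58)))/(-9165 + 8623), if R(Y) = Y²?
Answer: -19651/542 ≈ -36.256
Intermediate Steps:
(19362 + R(-75 - 1*(-58)))/(-9165 + 8623) = (19362 + (-75 - 1*(-58))²)/(-9165 + 8623) = (19362 + (-75 + 58)²)/(-542) = (19362 + (-17)²)*(-1/542) = (19362 + 289)*(-1/542) = 19651*(-1/542) = -19651/542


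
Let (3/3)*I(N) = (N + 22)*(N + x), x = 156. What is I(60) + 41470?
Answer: 59182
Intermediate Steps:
I(N) = (22 + N)*(156 + N) (I(N) = (N + 22)*(N + 156) = (22 + N)*(156 + N))
I(60) + 41470 = (3432 + 60² + 178*60) + 41470 = (3432 + 3600 + 10680) + 41470 = 17712 + 41470 = 59182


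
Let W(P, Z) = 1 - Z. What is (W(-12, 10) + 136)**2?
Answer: 16129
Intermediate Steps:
(W(-12, 10) + 136)**2 = ((1 - 1*10) + 136)**2 = ((1 - 10) + 136)**2 = (-9 + 136)**2 = 127**2 = 16129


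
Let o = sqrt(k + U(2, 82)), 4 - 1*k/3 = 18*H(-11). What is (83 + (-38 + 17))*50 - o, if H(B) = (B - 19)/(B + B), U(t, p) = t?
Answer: 3100 - 4*I*sqrt(451)/11 ≈ 3100.0 - 7.7225*I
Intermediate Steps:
H(B) = (-19 + B)/(2*B) (H(B) = (-19 + B)/((2*B)) = (-19 + B)*(1/(2*B)) = (-19 + B)/(2*B))
k = -678/11 (k = 12 - 54*(1/2)*(-19 - 11)/(-11) = 12 - 54*(1/2)*(-1/11)*(-30) = 12 - 54*15/11 = 12 - 3*270/11 = 12 - 810/11 = -678/11 ≈ -61.636)
o = 4*I*sqrt(451)/11 (o = sqrt(-678/11 + 2) = sqrt(-656/11) = 4*I*sqrt(451)/11 ≈ 7.7225*I)
(83 + (-38 + 17))*50 - o = (83 + (-38 + 17))*50 - 4*I*sqrt(451)/11 = (83 - 21)*50 - 4*I*sqrt(451)/11 = 62*50 - 4*I*sqrt(451)/11 = 3100 - 4*I*sqrt(451)/11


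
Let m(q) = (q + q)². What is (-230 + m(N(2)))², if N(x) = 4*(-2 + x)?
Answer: 52900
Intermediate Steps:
N(x) = -8 + 4*x
m(q) = 4*q² (m(q) = (2*q)² = 4*q²)
(-230 + m(N(2)))² = (-230 + 4*(-8 + 4*2)²)² = (-230 + 4*(-8 + 8)²)² = (-230 + 4*0²)² = (-230 + 4*0)² = (-230 + 0)² = (-230)² = 52900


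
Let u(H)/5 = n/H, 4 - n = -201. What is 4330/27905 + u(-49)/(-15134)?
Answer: 647916681/4138679846 ≈ 0.15655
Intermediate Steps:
n = 205 (n = 4 - 1*(-201) = 4 + 201 = 205)
u(H) = 1025/H (u(H) = 5*(205/H) = 1025/H)
4330/27905 + u(-49)/(-15134) = 4330/27905 + (1025/(-49))/(-15134) = 4330*(1/27905) + (1025*(-1/49))*(-1/15134) = 866/5581 - 1025/49*(-1/15134) = 866/5581 + 1025/741566 = 647916681/4138679846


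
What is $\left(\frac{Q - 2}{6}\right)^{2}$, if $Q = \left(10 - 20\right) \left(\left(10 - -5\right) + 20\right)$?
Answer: $\frac{30976}{9} \approx 3441.8$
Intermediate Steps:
$Q = -350$ ($Q = - 10 \left(\left(10 + 5\right) + 20\right) = - 10 \left(15 + 20\right) = \left(-10\right) 35 = -350$)
$\left(\frac{Q - 2}{6}\right)^{2} = \left(\frac{-350 - 2}{6}\right)^{2} = \left(\left(-350 - 2\right) \frac{1}{6}\right)^{2} = \left(\left(-352\right) \frac{1}{6}\right)^{2} = \left(- \frac{176}{3}\right)^{2} = \frac{30976}{9}$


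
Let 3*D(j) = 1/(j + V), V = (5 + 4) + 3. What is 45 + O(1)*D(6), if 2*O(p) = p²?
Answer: 4861/108 ≈ 45.009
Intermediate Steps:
V = 12 (V = 9 + 3 = 12)
O(p) = p²/2
D(j) = 1/(3*(12 + j)) (D(j) = 1/(3*(j + 12)) = 1/(3*(12 + j)))
45 + O(1)*D(6) = 45 + ((½)*1²)*(1/(3*(12 + 6))) = 45 + ((½)*1)*((⅓)/18) = 45 + ((⅓)*(1/18))/2 = 45 + (½)*(1/54) = 45 + 1/108 = 4861/108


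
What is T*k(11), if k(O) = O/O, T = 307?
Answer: 307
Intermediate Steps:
k(O) = 1
T*k(11) = 307*1 = 307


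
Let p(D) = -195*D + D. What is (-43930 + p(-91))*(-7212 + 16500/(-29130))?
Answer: 184021390952/971 ≈ 1.8952e+8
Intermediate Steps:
p(D) = -194*D
(-43930 + p(-91))*(-7212 + 16500/(-29130)) = (-43930 - 194*(-91))*(-7212 + 16500/(-29130)) = (-43930 + 17654)*(-7212 + 16500*(-1/29130)) = -26276*(-7212 - 550/971) = -26276*(-7003402/971) = 184021390952/971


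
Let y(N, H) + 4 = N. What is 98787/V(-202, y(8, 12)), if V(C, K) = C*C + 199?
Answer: 98787/41003 ≈ 2.4093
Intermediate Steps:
y(N, H) = -4 + N
V(C, K) = 199 + C**2 (V(C, K) = C**2 + 199 = 199 + C**2)
98787/V(-202, y(8, 12)) = 98787/(199 + (-202)**2) = 98787/(199 + 40804) = 98787/41003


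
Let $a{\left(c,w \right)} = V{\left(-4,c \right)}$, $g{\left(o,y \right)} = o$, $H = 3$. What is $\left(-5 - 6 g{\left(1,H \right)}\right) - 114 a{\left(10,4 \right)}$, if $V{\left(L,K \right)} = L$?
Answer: $445$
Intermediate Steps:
$a{\left(c,w \right)} = -4$
$\left(-5 - 6 g{\left(1,H \right)}\right) - 114 a{\left(10,4 \right)} = \left(-5 - 6\right) - -456 = \left(-5 - 6\right) + 456 = -11 + 456 = 445$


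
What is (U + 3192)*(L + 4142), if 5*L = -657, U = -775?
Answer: 48468101/5 ≈ 9.6936e+6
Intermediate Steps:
L = -657/5 (L = (⅕)*(-657) = -657/5 ≈ -131.40)
(U + 3192)*(L + 4142) = (-775 + 3192)*(-657/5 + 4142) = 2417*(20053/5) = 48468101/5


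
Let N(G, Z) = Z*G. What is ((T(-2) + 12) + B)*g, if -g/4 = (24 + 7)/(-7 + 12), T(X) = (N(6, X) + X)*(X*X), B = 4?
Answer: 992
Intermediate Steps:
N(G, Z) = G*Z
T(X) = 7*X³ (T(X) = (6*X + X)*(X*X) = (7*X)*X² = 7*X³)
g = -124/5 (g = -4*(24 + 7)/(-7 + 12) = -124/5 ≈ -24.800)
((T(-2) + 12) + B)*g = ((7*(-2)³ + 12) + 4)*(-124/5) = ((7*(-8) + 12) + 4)*(-124/5) = ((-56 + 12) + 4)*(-124/5) = (-44 + 4)*(-124/5) = -40*(-124/5) = 992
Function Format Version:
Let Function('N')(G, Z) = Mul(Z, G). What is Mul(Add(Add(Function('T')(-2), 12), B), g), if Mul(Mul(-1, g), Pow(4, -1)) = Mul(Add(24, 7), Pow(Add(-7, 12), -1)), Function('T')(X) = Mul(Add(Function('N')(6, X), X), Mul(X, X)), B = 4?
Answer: 992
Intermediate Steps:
Function('N')(G, Z) = Mul(G, Z)
Function('T')(X) = Mul(7, Pow(X, 3)) (Function('T')(X) = Mul(Add(Mul(6, X), X), Mul(X, X)) = Mul(Mul(7, X), Pow(X, 2)) = Mul(7, Pow(X, 3)))
g = Rational(-124, 5) (g = Mul(-4, Mul(Add(24, 7), Pow(Add(-7, 12), -1))) = Mul(-4, Mul(31, Pow(5, -1))) = Mul(-4, Mul(31, Rational(1, 5))) = Mul(-4, Rational(31, 5)) = Rational(-124, 5) ≈ -24.800)
Mul(Add(Add(Function('T')(-2), 12), B), g) = Mul(Add(Add(Mul(7, Pow(-2, 3)), 12), 4), Rational(-124, 5)) = Mul(Add(Add(Mul(7, -8), 12), 4), Rational(-124, 5)) = Mul(Add(Add(-56, 12), 4), Rational(-124, 5)) = Mul(Add(-44, 4), Rational(-124, 5)) = Mul(-40, Rational(-124, 5)) = 992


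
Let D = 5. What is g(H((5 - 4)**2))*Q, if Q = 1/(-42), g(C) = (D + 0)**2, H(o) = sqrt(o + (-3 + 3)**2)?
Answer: -25/42 ≈ -0.59524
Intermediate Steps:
H(o) = sqrt(o) (H(o) = sqrt(o + 0**2) = sqrt(o + 0) = sqrt(o))
g(C) = 25 (g(C) = (5 + 0)**2 = 5**2 = 25)
Q = -1/42 ≈ -0.023810
g(H((5 - 4)**2))*Q = 25*(-1/42) = -25/42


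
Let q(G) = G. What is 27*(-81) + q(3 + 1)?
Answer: -2183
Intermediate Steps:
27*(-81) + q(3 + 1) = 27*(-81) + (3 + 1) = -2187 + 4 = -2183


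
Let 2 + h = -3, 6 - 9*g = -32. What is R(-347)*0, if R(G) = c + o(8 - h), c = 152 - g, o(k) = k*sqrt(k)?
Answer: 0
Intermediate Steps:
g = 38/9 (g = 2/3 - 1/9*(-32) = 2/3 + 32/9 = 38/9 ≈ 4.2222)
h = -5 (h = -2 - 3 = -5)
o(k) = k**(3/2)
c = 1330/9 (c = 152 - 1*38/9 = 152 - 38/9 = 1330/9 ≈ 147.78)
R(G) = 1330/9 + 13*sqrt(13) (R(G) = 1330/9 + (8 - 1*(-5))**(3/2) = 1330/9 + (8 + 5)**(3/2) = 1330/9 + 13**(3/2) = 1330/9 + 13*sqrt(13))
R(-347)*0 = (1330/9 + 13*sqrt(13))*0 = 0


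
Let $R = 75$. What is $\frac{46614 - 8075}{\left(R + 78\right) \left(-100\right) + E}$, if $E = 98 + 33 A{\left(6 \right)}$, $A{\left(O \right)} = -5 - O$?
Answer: $- \frac{38539}{15565} \approx -2.476$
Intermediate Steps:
$E = -265$ ($E = 98 + 33 \left(-5 - 6\right) = 98 + 33 \left(-11\right) = 98 - 363 = -265$)
$\frac{46614 - 8075}{\left(R + 78\right) \left(-100\right) + E} = \frac{46614 - 8075}{\left(75 + 78\right) \left(-100\right) - 265} = \frac{38539}{153 \left(-100\right) - 265} = \frac{38539}{-15300 - 265} = \frac{38539}{-15565} = 38539 \left(- \frac{1}{15565}\right) = - \frac{38539}{15565}$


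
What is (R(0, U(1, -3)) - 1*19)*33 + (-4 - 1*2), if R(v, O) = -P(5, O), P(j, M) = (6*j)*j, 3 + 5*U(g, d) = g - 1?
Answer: -5583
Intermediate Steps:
U(g, d) = -⅘ + g/5 (U(g, d) = -⅗ + (g - 1)/5 = -⅗ + (-1 + g)/5 = -⅗ + (-⅕ + g/5) = -⅘ + g/5)
P(j, M) = 6*j²
R(v, O) = -150 (R(v, O) = -6*5² = -6*25 = -1*150 = -150)
(R(0, U(1, -3)) - 1*19)*33 + (-4 - 1*2) = (-150 - 1*19)*33 + (-4 - 1*2) = (-150 - 19)*33 + (-4 - 2) = -169*33 - 6 = -5577 - 6 = -5583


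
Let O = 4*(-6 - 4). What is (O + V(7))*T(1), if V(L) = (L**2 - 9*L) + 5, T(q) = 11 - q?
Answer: -490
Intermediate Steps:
V(L) = 5 + L**2 - 9*L
O = -40 (O = 4*(-10) = -40)
(O + V(7))*T(1) = (-40 + (5 + 7**2 - 9*7))*(11 - 1*1) = (-40 + (5 + 49 - 63))*(11 - 1) = (-40 - 9)*10 = -49*10 = -490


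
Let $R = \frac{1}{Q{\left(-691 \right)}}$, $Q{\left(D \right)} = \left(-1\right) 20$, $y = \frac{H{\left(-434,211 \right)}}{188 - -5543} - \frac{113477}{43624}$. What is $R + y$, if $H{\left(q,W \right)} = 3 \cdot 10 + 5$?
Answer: $- \frac{472364503}{178577960} \approx -2.6451$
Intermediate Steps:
$H{\left(q,W \right)} = 35$ ($H{\left(q,W \right)} = 30 + 5 = 35$)
$y = - \frac{92687121}{35715592}$ ($y = \frac{35}{188 - -5543} - \frac{113477}{43624} = \frac{35}{188 + 5543} - \frac{16211}{6232} = \frac{35}{5731} - \frac{16211}{6232} = - \frac{92687121}{35715592} \approx -2.5951$)
$Q{\left(D \right)} = -20$
$R = - \frac{1}{20}$ ($R = \frac{1}{-20} = - \frac{1}{20} \approx -0.05$)
$R + y = - \frac{1}{20} - \frac{92687121}{35715592} = - \frac{472364503}{178577960}$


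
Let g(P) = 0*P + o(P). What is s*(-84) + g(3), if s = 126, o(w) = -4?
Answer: -10588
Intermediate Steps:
g(P) = -4 (g(P) = 0*P - 4 = 0 - 4 = -4)
s*(-84) + g(3) = 126*(-84) - 4 = -10584 - 4 = -10588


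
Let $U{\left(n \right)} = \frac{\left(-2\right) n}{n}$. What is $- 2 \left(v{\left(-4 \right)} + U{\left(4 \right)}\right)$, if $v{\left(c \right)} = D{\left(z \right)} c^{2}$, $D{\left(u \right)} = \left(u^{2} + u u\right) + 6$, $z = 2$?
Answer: $-444$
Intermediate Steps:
$U{\left(n \right)} = -2$
$D{\left(u \right)} = 6 + 2 u^{2}$ ($D{\left(u \right)} = \left(u^{2} + u^{2}\right) + 6 = 2 u^{2} + 6 = 6 + 2 u^{2}$)
$v{\left(c \right)} = 14 c^{2}$ ($v{\left(c \right)} = \left(6 + 2 \cdot 2^{2}\right) c^{2} = \left(6 + 2 \cdot 4\right) c^{2} = \left(6 + 8\right) c^{2} = 14 c^{2}$)
$- 2 \left(v{\left(-4 \right)} + U{\left(4 \right)}\right) = - 2 \left(14 \left(-4\right)^{2} - 2\right) = - 2 \left(14 \cdot 16 - 2\right) = - 2 \left(224 - 2\right) = \left(-2\right) 222 = -444$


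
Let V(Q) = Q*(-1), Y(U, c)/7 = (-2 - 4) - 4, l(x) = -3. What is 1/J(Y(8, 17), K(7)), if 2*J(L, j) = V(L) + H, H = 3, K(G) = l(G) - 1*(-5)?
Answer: 2/73 ≈ 0.027397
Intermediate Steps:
K(G) = 2 (K(G) = -3 - 1*(-5) = -3 + 5 = 2)
Y(U, c) = -70 (Y(U, c) = 7*((-2 - 4) - 4) = 7*(-6 - 4) = 7*(-10) = -70)
V(Q) = -Q
J(L, j) = 3/2 - L/2 (J(L, j) = (-L + 3)/2 = (3 - L)/2 = 3/2 - L/2)
1/J(Y(8, 17), K(7)) = 1/(3/2 - ½*(-70)) = 1/(3/2 + 35) = 1/(73/2) = 2/73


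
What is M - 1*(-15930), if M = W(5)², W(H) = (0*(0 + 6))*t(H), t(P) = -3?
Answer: 15930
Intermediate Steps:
W(H) = 0 (W(H) = (0*(0 + 6))*(-3) = (0*6)*(-3) = 0*(-3) = 0)
M = 0 (M = 0² = 0)
M - 1*(-15930) = 0 - 1*(-15930) = 0 + 15930 = 15930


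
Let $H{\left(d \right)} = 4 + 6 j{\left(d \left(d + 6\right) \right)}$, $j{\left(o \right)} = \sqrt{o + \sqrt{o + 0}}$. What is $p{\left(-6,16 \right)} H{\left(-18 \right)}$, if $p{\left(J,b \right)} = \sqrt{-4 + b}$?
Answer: $8 \sqrt{3} + 36 \sqrt{72 + 2 \sqrt{6}} \approx 329.55$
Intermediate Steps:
$j{\left(o \right)} = \sqrt{o + \sqrt{o}}$
$H{\left(d \right)} = 4 + 6 \sqrt{\sqrt{d \left(6 + d\right)} + d \left(6 + d\right)}$ ($H{\left(d \right)} = 4 + 6 \sqrt{d \left(d + 6\right) + \sqrt{d \left(d + 6\right)}} = 4 + 6 \sqrt{d \left(6 + d\right) + \sqrt{d \left(6 + d\right)}} = 4 + 6 \sqrt{\sqrt{d \left(6 + d\right)} + d \left(6 + d\right)}$)
$p{\left(-6,16 \right)} H{\left(-18 \right)} = \sqrt{-4 + 16} \left(4 + 6 \sqrt{\sqrt{- 18 \left(6 - 18\right)} - 18 \left(6 - 18\right)}\right) = \sqrt{12} \left(4 + 6 \sqrt{\sqrt{\left(-18\right) \left(-12\right)} - -216}\right) = 2 \sqrt{3} \left(4 + 6 \sqrt{\sqrt{216} + 216}\right) = 2 \sqrt{3} \left(4 + 6 \sqrt{6 \sqrt{6} + 216}\right) = 2 \sqrt{3} \left(4 + 6 \sqrt{216 + 6 \sqrt{6}}\right)$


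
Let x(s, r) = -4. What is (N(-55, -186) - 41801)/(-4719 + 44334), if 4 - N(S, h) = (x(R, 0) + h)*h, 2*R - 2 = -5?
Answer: -77137/39615 ≈ -1.9472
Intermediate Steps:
R = -3/2 (R = 1 + (½)*(-5) = 1 - 5/2 = -3/2 ≈ -1.5000)
N(S, h) = 4 - h*(-4 + h) (N(S, h) = 4 - (-4 + h)*h = 4 - h*(-4 + h))
(N(-55, -186) - 41801)/(-4719 + 44334) = ((4 - 1*(-186)² + 4*(-186)) - 41801)/(-4719 + 44334) = ((4 - 1*34596 - 744) - 41801)/39615 = ((4 - 34596 - 744) - 41801)*(1/39615) = (-35336 - 41801)*(1/39615) = -77137*1/39615 = -77137/39615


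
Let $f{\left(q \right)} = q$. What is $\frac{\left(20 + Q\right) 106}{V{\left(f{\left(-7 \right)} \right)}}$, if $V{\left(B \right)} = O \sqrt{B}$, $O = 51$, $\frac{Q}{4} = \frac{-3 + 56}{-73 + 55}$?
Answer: $- \frac{7844 i \sqrt{7}}{3213} \approx - 6.4592 i$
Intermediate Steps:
$Q = - \frac{106}{9}$ ($Q = 4 \frac{-3 + 56}{-73 + 55} = 4 \frac{53}{-18} = 4 \cdot 53 \left(- \frac{1}{18}\right) = 4 \left(- \frac{53}{18}\right) = - \frac{106}{9} \approx -11.778$)
$V{\left(B \right)} = 51 \sqrt{B}$
$\frac{\left(20 + Q\right) 106}{V{\left(f{\left(-7 \right)} \right)}} = \frac{\left(20 - \frac{106}{9}\right) 106}{51 \sqrt{-7}} = \frac{\frac{74}{9} \cdot 106}{51 i \sqrt{7}} = \frac{7844}{9 \cdot 51 i \sqrt{7}} = \frac{7844 \left(- \frac{i \sqrt{7}}{357}\right)}{9} = - \frac{7844 i \sqrt{7}}{3213}$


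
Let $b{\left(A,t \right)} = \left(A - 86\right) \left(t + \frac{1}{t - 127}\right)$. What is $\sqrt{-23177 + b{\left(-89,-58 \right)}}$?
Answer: $\frac{14 i \sqrt{90983}}{37} \approx 114.13 i$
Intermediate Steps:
$b{\left(A,t \right)} = \left(-86 + A\right) \left(t + \frac{1}{-127 + t}\right)$
$\sqrt{-23177 + b{\left(-89,-58 \right)}} = \sqrt{-23177 + \frac{-86 - 89 - 86 \left(-58\right)^{2} + 10922 \left(-58\right) - 89 \left(-58\right)^{2} - \left(-11303\right) \left(-58\right)}{-127 - 58}} = \sqrt{-23177 + \frac{-86 - 89 - 289304 - 633476 - 299396 - 655574}{-185}} = \sqrt{-23177 - \frac{-86 - 89 - 289304 - 633476 - 299396 - 655574}{185}} = \sqrt{-23177 - - \frac{375585}{37}} = \sqrt{-23177 + \frac{375585}{37}} = \sqrt{- \frac{481964}{37}} = \frac{14 i \sqrt{90983}}{37}$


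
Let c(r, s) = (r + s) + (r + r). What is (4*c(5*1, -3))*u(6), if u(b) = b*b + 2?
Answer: 1824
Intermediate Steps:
c(r, s) = s + 3*r (c(r, s) = (r + s) + 2*r = s + 3*r)
u(b) = 2 + b² (u(b) = b² + 2 = 2 + b²)
(4*c(5*1, -3))*u(6) = (4*(-3 + 3*(5*1)))*(2 + 6²) = (4*(-3 + 3*5))*(2 + 36) = (4*(-3 + 15))*38 = (4*12)*38 = 48*38 = 1824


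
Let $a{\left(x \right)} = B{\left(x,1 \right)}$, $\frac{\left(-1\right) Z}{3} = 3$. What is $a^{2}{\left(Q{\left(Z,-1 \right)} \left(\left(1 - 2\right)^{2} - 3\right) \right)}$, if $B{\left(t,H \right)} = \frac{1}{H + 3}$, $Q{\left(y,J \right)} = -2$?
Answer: $\frac{1}{16} \approx 0.0625$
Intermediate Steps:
$Z = -9$ ($Z = \left(-3\right) 3 = -9$)
$B{\left(t,H \right)} = \frac{1}{3 + H}$
$a{\left(x \right)} = \frac{1}{4}$ ($a{\left(x \right)} = \frac{1}{3 + 1} = \frac{1}{4}$)
$a^{2}{\left(Q{\left(Z,-1 \right)} \left(\left(1 - 2\right)^{2} - 3\right) \right)} = \left(\frac{1}{4}\right)^{2} = \frac{1}{16}$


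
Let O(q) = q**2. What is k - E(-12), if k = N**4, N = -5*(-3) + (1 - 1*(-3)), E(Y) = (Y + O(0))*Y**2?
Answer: 132049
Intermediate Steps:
E(Y) = Y**3 (E(Y) = (Y + 0**2)*Y**2 = (Y + 0)*Y**2 = Y*Y**2 = Y**3)
N = 19 (N = 15 + (1 + 3) = 15 + 4 = 19)
k = 130321 (k = 19**4 = 130321)
k - E(-12) = 130321 - 1*(-12)**3 = 130321 - 1*(-1728) = 130321 + 1728 = 132049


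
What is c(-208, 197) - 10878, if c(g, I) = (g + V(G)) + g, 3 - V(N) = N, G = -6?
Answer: -11285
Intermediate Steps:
V(N) = 3 - N
c(g, I) = 9 + 2*g (c(g, I) = (g + (3 - 1*(-6))) + g = (g + (3 + 6)) + g = (g + 9) + g = (9 + g) + g = 9 + 2*g)
c(-208, 197) - 10878 = (9 + 2*(-208)) - 10878 = (9 - 416) - 10878 = -407 - 10878 = -11285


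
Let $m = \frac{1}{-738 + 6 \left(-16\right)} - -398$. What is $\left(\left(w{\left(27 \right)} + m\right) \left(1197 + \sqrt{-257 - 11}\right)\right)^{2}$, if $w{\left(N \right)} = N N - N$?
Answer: $\frac{1205656481808365741}{695556} + \frac{111935583051733 i \sqrt{67}}{19321} \approx 1.7334 \cdot 10^{12} + 4.7422 \cdot 10^{10} i$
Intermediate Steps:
$w{\left(N \right)} = N^{2} - N$
$m = \frac{331931}{834}$ ($m = \frac{1}{-738 - 96} + 398 = \frac{1}{-834} + 398 = - \frac{1}{834} + 398 = \frac{331931}{834} \approx 398.0$)
$\left(\left(w{\left(27 \right)} + m\right) \left(1197 + \sqrt{-257 - 11}\right)\right)^{2} = \left(\left(27 \left(-1 + 27\right) + \frac{331931}{834}\right) \left(1197 + \sqrt{-257 - 11}\right)\right)^{2} = \left(\left(27 \cdot 26 + \frac{331931}{834}\right) \left(1197 + \sqrt{-268}\right)\right)^{2} = \left(\left(702 + \frac{331931}{834}\right) \left(1197 + 2 i \sqrt{67}\right)\right)^{2} = \left(\frac{917399 \left(1197 + 2 i \sqrt{67}\right)}{834}\right)^{2} = \left(\frac{366042201}{278} + \frac{917399 i \sqrt{67}}{417}\right)^{2}$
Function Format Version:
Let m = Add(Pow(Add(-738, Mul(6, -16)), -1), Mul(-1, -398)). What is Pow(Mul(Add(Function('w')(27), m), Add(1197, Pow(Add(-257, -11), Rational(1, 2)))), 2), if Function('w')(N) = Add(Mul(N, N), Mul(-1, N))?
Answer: Add(Rational(1205656481808365741, 695556), Mul(Rational(111935583051733, 19321), I, Pow(67, Rational(1, 2)))) ≈ Add(1.7334e+12, Mul(4.7422e+10, I))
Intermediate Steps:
Function('w')(N) = Add(Pow(N, 2), Mul(-1, N))
m = Rational(331931, 834) (m = Add(Pow(Add(-738, -96), -1), 398) = Add(Pow(-834, -1), 398) = Add(Rational(-1, 834), 398) = Rational(331931, 834) ≈ 398.00)
Pow(Mul(Add(Function('w')(27), m), Add(1197, Pow(Add(-257, -11), Rational(1, 2)))), 2) = Pow(Mul(Add(Mul(27, Add(-1, 27)), Rational(331931, 834)), Add(1197, Pow(Add(-257, -11), Rational(1, 2)))), 2) = Pow(Mul(Add(Mul(27, 26), Rational(331931, 834)), Add(1197, Pow(-268, Rational(1, 2)))), 2) = Pow(Mul(Add(702, Rational(331931, 834)), Add(1197, Mul(2, I, Pow(67, Rational(1, 2))))), 2) = Pow(Mul(Rational(917399, 834), Add(1197, Mul(2, I, Pow(67, Rational(1, 2))))), 2) = Pow(Add(Rational(366042201, 278), Mul(Rational(917399, 417), I, Pow(67, Rational(1, 2)))), 2)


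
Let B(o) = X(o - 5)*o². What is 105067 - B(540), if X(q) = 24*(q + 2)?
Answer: -3758035733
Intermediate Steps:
X(q) = 48 + 24*q (X(q) = 24*(2 + q) = 48 + 24*q)
B(o) = o²*(-72 + 24*o) (B(o) = (48 + 24*(o - 5))*o² = (48 + 24*(-5 + o))*o² = (48 + (-120 + 24*o))*o² = (-72 + 24*o)*o² = o²*(-72 + 24*o))
105067 - B(540) = 105067 - 24*540²*(-3 + 540) = 105067 - 24*291600*537 = 105067 - 1*3758140800 = 105067 - 3758140800 = -3758035733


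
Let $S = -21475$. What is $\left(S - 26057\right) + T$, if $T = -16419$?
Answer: $-63951$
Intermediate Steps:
$\left(S - 26057\right) + T = \left(-21475 - 26057\right) - 16419 = -47532 - 16419 = -63951$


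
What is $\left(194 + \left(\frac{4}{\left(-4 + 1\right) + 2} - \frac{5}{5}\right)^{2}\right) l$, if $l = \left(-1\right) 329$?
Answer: $-72051$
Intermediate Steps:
$l = -329$
$\left(194 + \left(\frac{4}{\left(-4 + 1\right) + 2} - \frac{5}{5}\right)^{2}\right) l = \left(194 + \left(\frac{4}{\left(-4 + 1\right) + 2} - \frac{5}{5}\right)^{2}\right) \left(-329\right) = \left(194 + \left(\frac{4}{-3 + 2} - 1\right)^{2}\right) \left(-329\right) = \left(194 + \left(\frac{4}{-1} - 1\right)^{2}\right) \left(-329\right) = \left(194 + \left(4 \left(-1\right) - 1\right)^{2}\right) \left(-329\right) = \left(194 + \left(-4 - 1\right)^{2}\right) \left(-329\right) = \left(194 + \left(-5\right)^{2}\right) \left(-329\right) = \left(194 + 25\right) \left(-329\right) = 219 \left(-329\right) = -72051$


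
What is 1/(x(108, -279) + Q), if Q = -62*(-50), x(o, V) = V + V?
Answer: 1/2542 ≈ 0.00039339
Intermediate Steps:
x(o, V) = 2*V
Q = 3100 (Q = -31*(-100) = 3100)
1/(x(108, -279) + Q) = 1/(2*(-279) + 3100) = 1/(-558 + 3100) = 1/2542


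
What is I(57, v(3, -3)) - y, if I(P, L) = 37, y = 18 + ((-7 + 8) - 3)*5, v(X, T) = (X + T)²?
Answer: 29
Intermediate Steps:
v(X, T) = (T + X)²
y = 8 (y = 18 + (1 - 3)*5 = 18 - 2*5 = 18 - 10 = 8)
I(57, v(3, -3)) - y = 37 - 1*8 = 37 - 8 = 29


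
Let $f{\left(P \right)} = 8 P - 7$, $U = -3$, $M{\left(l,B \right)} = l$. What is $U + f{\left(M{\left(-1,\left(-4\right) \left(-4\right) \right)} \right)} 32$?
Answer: $-483$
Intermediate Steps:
$f{\left(P \right)} = -7 + 8 P$
$U + f{\left(M{\left(-1,\left(-4\right) \left(-4\right) \right)} \right)} 32 = -3 + \left(-7 + 8 \left(-1\right)\right) 32 = -3 + \left(-7 - 8\right) 32 = -3 - 480 = -483$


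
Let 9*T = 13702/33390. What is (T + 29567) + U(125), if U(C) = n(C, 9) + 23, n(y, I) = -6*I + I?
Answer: 4439290826/150255 ≈ 29545.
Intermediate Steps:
n(y, I) = -5*I
T = 6851/150255 (T = (13702/33390)/9 = (13702*(1/33390))/9 = (1/9)*(6851/16695) = 6851/150255 ≈ 0.045596)
U(C) = -22 (U(C) = -5*9 + 23 = -45 + 23 = -22)
(T + 29567) + U(125) = (6851/150255 + 29567) - 22 = 4442596436/150255 - 22 = 4439290826/150255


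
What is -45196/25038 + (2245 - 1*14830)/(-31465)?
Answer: -110698891/78782067 ≈ -1.4051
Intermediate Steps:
-45196/25038 + (2245 - 1*14830)/(-31465) = -45196*1/25038 + (2245 - 14830)*(-1/31465) = -22598/12519 - 12585*(-1/31465) = -22598/12519 + 2517/6293 = -110698891/78782067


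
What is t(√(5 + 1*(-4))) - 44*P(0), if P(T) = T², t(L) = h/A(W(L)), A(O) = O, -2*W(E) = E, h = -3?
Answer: 6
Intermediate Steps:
W(E) = -E/2
t(L) = 6/L (t(L) = -3*(-2/L) = -(-6)/L = 6/L)
t(√(5 + 1*(-4))) - 44*P(0) = 6/(√(5 + 1*(-4))) - 44*0² = 6/(√(5 - 4)) - 44*0 = 6/(√1) + 0 = 6/1 + 0 = 6*1 + 0 = 6 + 0 = 6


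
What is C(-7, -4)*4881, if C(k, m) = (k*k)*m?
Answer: -956676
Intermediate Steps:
C(k, m) = m*k² (C(k, m) = k²*m = m*k²)
C(-7, -4)*4881 = -4*(-7)²*4881 = -4*49*4881 = -196*4881 = -956676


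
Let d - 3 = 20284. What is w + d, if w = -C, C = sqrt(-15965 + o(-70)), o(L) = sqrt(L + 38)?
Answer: 20287 - sqrt(-15965 + 4*I*sqrt(2)) ≈ 20287.0 - 126.35*I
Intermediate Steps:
d = 20287 (d = 3 + 20284 = 20287)
o(L) = sqrt(38 + L)
C = sqrt(-15965 + 4*I*sqrt(2)) (C = sqrt(-15965 + sqrt(38 - 70)) = sqrt(-15965 + sqrt(-32)) = sqrt(-15965 + 4*I*sqrt(2)) ≈ 0.0224 + 126.35*I)
w = -sqrt(-15965 + 4*I*sqrt(2)) ≈ -0.022385 - 126.35*I
w + d = -sqrt(-15965 + 4*I*sqrt(2)) + 20287 = 20287 - sqrt(-15965 + 4*I*sqrt(2))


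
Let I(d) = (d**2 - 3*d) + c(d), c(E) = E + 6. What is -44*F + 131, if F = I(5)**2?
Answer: -19273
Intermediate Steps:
c(E) = 6 + E
I(d) = 6 + d**2 - 2*d (I(d) = (d**2 - 3*d) + (6 + d) = 6 + d**2 - 2*d)
F = 441 (F = (6 + 5**2 - 2*5)**2 = (6 + 25 - 10)**2 = 21**2 = 441)
-44*F + 131 = -44*441 + 131 = -19404 + 131 = -19273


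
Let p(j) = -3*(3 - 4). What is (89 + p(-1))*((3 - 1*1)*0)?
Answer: 0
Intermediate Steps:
p(j) = 3 (p(j) = -3*(-1) = 3)
(89 + p(-1))*((3 - 1*1)*0) = (89 + 3)*((3 - 1*1)*0) = 92*((3 - 1)*0) = 92*(2*0) = 92*0 = 0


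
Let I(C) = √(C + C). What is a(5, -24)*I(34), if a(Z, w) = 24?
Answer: 48*√17 ≈ 197.91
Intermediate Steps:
I(C) = √2*√C (I(C) = √(2*C) = √2*√C)
a(5, -24)*I(34) = 24*(√2*√34) = 24*(2*√17) = 48*√17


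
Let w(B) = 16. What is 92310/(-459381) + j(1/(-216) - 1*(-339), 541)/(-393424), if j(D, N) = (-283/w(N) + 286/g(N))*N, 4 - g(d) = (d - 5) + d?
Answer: -182295196891495/1034266191006464 ≈ -0.17626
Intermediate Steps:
g(d) = 9 - 2*d (g(d) = 4 - ((d - 5) + d) = 4 - ((-5 + d) + d) = 4 - (-5 + 2*d) = 4 + (5 - 2*d) = 9 - 2*d)
j(D, N) = N*(-283/16 + 286/(9 - 2*N)) (j(D, N) = (-283/16 + 286/(9 - 2*N))*N = N*(-283/16 + 286/(9 - 2*N)))
92310/(-459381) + j(1/(-216) - 1*(-339), 541)/(-393424) = 92310/(-459381) + ((1/16)*541*(-2029 - 566*541)/(-9 + 2*541))/(-393424) = 92310*(-1/459381) + ((1/16)*541*(-2029 - 306206)/(-9 + 1082))*(-1/393424) = -30770/153127 + ((1/16)*541*(-308235)/1073)*(-1/393424) = -30770/153127 + ((1/16)*541*(1/1073)*(-308235))*(-1/393424) = -30770/153127 - 166755135/17168*(-1/393424) = -30770/153127 + 166755135/6754303232 = -182295196891495/1034266191006464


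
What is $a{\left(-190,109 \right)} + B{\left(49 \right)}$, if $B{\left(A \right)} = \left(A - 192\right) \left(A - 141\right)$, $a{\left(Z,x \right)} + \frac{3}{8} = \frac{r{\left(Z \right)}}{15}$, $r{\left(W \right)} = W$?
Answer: $\frac{315431}{24} \approx 13143.0$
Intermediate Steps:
$a{\left(Z,x \right)} = - \frac{3}{8} + \frac{Z}{15}$
$B{\left(A \right)} = \left(-192 + A\right) \left(-141 + A\right)$
$a{\left(-190,109 \right)} + B{\left(49 \right)} = \left(- \frac{3}{8} + \frac{1}{15} \left(-190\right)\right) + \left(27072 + 49^{2} - 16317\right) = \left(- \frac{3}{8} - \frac{38}{3}\right) + \left(27072 + 2401 - 16317\right) = - \frac{313}{24} + 13156 = \frac{315431}{24}$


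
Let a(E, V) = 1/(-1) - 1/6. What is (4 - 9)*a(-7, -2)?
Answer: 35/6 ≈ 5.8333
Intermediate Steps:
a(E, V) = -7/6 (a(E, V) = 1*(-1) - 1*1/6 = -1 - 1/6 = -7/6)
(4 - 9)*a(-7, -2) = (4 - 9)*(-7/6) = -5*(-7/6) = 35/6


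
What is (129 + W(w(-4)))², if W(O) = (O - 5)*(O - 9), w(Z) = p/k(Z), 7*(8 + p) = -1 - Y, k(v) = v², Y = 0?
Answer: 5176903628961/157351936 ≈ 32900.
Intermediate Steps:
p = -57/7 (p = -8 + (-1 - 1*0)/7 = -8 + (-1 + 0)/7 = -8 + (⅐)*(-1) = -8 - ⅐ = -57/7 ≈ -8.1429)
w(Z) = -57/(7*Z²)
W(O) = (-9 + O)*(-5 + O) (W(O) = (-5 + O)*(-9 + O) = (-9 + O)*(-5 + O))
(129 + W(w(-4)))² = (129 + (45 + (-57/7/(-4)²)² - (-114)/(-4)²))² = (129 + (45 + (-57/7*1/16)² - (-114)/16))² = (129 + (45 + (-57/112)² - 14*(-57/112)))² = (129 + (45 + 3249/12544 + 57/8))² = (129 + 657105/12544)² = (2275281/12544)² = 5176903628961/157351936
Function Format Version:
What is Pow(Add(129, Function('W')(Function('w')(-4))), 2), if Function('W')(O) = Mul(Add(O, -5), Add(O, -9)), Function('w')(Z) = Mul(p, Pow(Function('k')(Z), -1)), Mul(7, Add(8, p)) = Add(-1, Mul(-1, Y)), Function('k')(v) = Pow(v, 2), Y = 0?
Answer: Rational(5176903628961, 157351936) ≈ 32900.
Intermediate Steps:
p = Rational(-57, 7) (p = Add(-8, Mul(Rational(1, 7), Add(-1, Mul(-1, 0)))) = Add(-8, Mul(Rational(1, 7), Add(-1, 0))) = Add(-8, Mul(Rational(1, 7), -1)) = Add(-8, Rational(-1, 7)) = Rational(-57, 7) ≈ -8.1429)
Function('w')(Z) = Mul(Rational(-57, 7), Pow(Z, -2)) (Function('w')(Z) = Mul(Rational(-57, 7), Pow(Pow(Z, 2), -1)) = Mul(Rational(-57, 7), Pow(Z, -2)))
Function('W')(O) = Mul(Add(-9, O), Add(-5, O)) (Function('W')(O) = Mul(Add(-5, O), Add(-9, O)) = Mul(Add(-9, O), Add(-5, O)))
Pow(Add(129, Function('W')(Function('w')(-4))), 2) = Pow(Add(129, Add(45, Pow(Mul(Rational(-57, 7), Pow(-4, -2)), 2), Mul(-14, Mul(Rational(-57, 7), Pow(-4, -2))))), 2) = Pow(Add(129, Add(45, Pow(Mul(Rational(-57, 7), Rational(1, 16)), 2), Mul(-14, Mul(Rational(-57, 7), Rational(1, 16))))), 2) = Pow(Add(129, Add(45, Pow(Rational(-57, 112), 2), Mul(-14, Rational(-57, 112)))), 2) = Pow(Add(129, Add(45, Rational(3249, 12544), Rational(57, 8))), 2) = Pow(Add(129, Rational(657105, 12544)), 2) = Pow(Rational(2275281, 12544), 2) = Rational(5176903628961, 157351936)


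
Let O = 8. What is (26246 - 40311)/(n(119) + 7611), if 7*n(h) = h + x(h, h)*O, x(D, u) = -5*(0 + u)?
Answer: -14065/6948 ≈ -2.0243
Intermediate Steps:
x(D, u) = -5*u
n(h) = -39*h/7 (n(h) = (h - 5*h*8)/7 = (h - 40*h)/7 = (-39*h)/7 = -39*h/7)
(26246 - 40311)/(n(119) + 7611) = (26246 - 40311)/(-39/7*119 + 7611) = -14065/(-663 + 7611) = -14065/6948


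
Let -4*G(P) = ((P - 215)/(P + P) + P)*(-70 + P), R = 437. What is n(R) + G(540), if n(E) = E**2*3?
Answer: 220070149/432 ≈ 5.0942e+5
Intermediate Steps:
G(P) = -(-70 + P)*(P + (-215 + P)/(2*P))/4 (G(P) = -((P - 215)/(P + P) + P)*(-70 + P)/4 = -((-215 + P)/((2*P)) + P)*(-70 + P)/4 = -((-215 + P)*(1/(2*P)) + P)*(-70 + P)/4 = -((-215 + P)/(2*P) + P)*(-70 + P)/4 = -(P + (-215 + P)/(2*P))*(-70 + P)/4 = -(-70 + P)*(P + (-215 + P)/(2*P))/4)
n(E) = 3*E**2
n(R) + G(540) = 3*437**2 + (1/8)*(-15050 + 540*(285 - 2*540**2 + 139*540))/540 = 3*190969 + (1/8)*(1/540)*(-15050 + 540*(285 - 2*291600 + 75060)) = 572907 + (1/8)*(1/540)*(-15050 + 540*(285 - 583200 + 75060)) = 572907 + (1/8)*(1/540)*(-15050 + 540*(-507855)) = 572907 + (1/8)*(1/540)*(-15050 - 274241700) = 572907 + (1/8)*(1/540)*(-274256750) = 572907 - 27425675/432 = 220070149/432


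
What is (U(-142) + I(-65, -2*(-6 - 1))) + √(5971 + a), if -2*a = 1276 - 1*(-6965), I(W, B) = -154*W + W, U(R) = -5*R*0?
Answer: 9945 + √7402/2 ≈ 9988.0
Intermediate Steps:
U(R) = 0
I(W, B) = -153*W
a = -8241/2 (a = -(1276 - 1*(-6965))/2 = -(1276 + 6965)/2 = -½*8241 = -8241/2 ≈ -4120.5)
(U(-142) + I(-65, -2*(-6 - 1))) + √(5971 + a) = (0 - 153*(-65)) + √(5971 - 8241/2) = (0 + 9945) + √(3701/2) = 9945 + √7402/2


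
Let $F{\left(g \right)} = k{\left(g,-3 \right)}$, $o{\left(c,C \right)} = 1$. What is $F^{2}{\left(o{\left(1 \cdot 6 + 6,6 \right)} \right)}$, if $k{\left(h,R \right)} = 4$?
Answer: $16$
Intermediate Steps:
$F{\left(g \right)} = 4$
$F^{2}{\left(o{\left(1 \cdot 6 + 6,6 \right)} \right)} = 4^{2} = 16$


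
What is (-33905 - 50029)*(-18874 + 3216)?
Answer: 1314238572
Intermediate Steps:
(-33905 - 50029)*(-18874 + 3216) = -83934*(-15658) = 1314238572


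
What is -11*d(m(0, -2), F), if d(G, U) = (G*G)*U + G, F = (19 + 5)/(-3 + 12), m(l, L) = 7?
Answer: -4543/3 ≈ -1514.3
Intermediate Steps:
F = 8/3 (F = 24/9 = 24*(⅑) = 8/3 ≈ 2.6667)
d(G, U) = G + U*G² (d(G, U) = G²*U + G = U*G² + G = G + U*G²)
-11*d(m(0, -2), F) = -77*(1 + 7*(8/3)) = -77*(1 + 56/3) = -77*59/3 = -11*413/3 = -4543/3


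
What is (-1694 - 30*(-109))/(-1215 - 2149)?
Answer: -394/841 ≈ -0.46849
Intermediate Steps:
(-1694 - 30*(-109))/(-1215 - 2149) = (-1694 + 3270)/(-3364) = 1576*(-1/3364) = -394/841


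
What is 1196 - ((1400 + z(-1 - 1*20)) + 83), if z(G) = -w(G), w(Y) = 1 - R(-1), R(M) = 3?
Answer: -289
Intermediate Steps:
w(Y) = -2 (w(Y) = 1 - 1*3 = 1 - 3 = -2)
z(G) = 2 (z(G) = -1*(-2) = 2)
1196 - ((1400 + z(-1 - 1*20)) + 83) = 1196 - ((1400 + 2) + 83) = 1196 - (1402 + 83) = 1196 - 1*1485 = 1196 - 1485 = -289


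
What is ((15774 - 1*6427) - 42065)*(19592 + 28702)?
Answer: -1580083092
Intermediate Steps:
((15774 - 1*6427) - 42065)*(19592 + 28702) = ((15774 - 6427) - 42065)*48294 = (9347 - 42065)*48294 = -32718*48294 = -1580083092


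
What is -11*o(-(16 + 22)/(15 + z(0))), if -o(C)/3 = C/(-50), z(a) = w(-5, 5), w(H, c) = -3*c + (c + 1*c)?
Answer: 627/250 ≈ 2.5080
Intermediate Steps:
w(H, c) = -c (w(H, c) = -3*c + (c + c) = -3*c + 2*c = -c)
z(a) = -5 (z(a) = -1*5 = -5)
o(C) = 3*C/50 (o(C) = -3*C/(-50) = -3*C*(-1)/50 = -(-3)*C/50 = 3*C/50)
-11*o(-(16 + 22)/(15 + z(0))) = -33*(-(16 + 22)/(15 - 5))/50 = -33*(-38/10)/50 = -33*(-1*19/5)/50 = -33*(-19)/(50*5) = -11*(-57/250) = 627/250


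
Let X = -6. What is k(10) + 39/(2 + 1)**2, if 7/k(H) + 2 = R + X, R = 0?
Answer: 83/24 ≈ 3.4583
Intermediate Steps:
k(H) = -7/8 (k(H) = 7/(-2 + (0 - 6)) = 7/(-2 - 6) = 7/(-8) = 7*(-1/8) = -7/8)
k(10) + 39/(2 + 1)**2 = -7/8 + 39/(2 + 1)**2 = -7/8 + 39/3**2 = -7/8 + 39/9 = -7/8 + (1/9)*39 = -7/8 + 13/3 = 83/24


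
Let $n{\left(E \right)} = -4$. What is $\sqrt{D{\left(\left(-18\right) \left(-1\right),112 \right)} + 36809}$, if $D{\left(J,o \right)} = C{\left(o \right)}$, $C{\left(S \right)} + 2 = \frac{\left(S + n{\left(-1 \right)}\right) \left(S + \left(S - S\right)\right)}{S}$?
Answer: $\sqrt{36915} \approx 192.13$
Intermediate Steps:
$C{\left(S \right)} = -6 + S$ ($C{\left(S \right)} = -2 + \frac{\left(S - 4\right) \left(S + \left(S - S\right)\right)}{S} = -2 + \frac{\left(-4 + S\right) \left(S + 0\right)}{S} = -2 + \frac{\left(-4 + S\right) S}{S} = -2 + \frac{S \left(-4 + S\right)}{S} = -2 + \left(-4 + S\right) = -6 + S$)
$D{\left(J,o \right)} = -6 + o$
$\sqrt{D{\left(\left(-18\right) \left(-1\right),112 \right)} + 36809} = \sqrt{\left(-6 + 112\right) + 36809} = \sqrt{106 + 36809} = \sqrt{36915}$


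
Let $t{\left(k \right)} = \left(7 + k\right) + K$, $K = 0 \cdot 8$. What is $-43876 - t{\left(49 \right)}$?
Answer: $-43932$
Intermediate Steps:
$K = 0$
$t{\left(k \right)} = 7 + k$ ($t{\left(k \right)} = \left(7 + k\right) + 0 = 7 + k$)
$-43876 - t{\left(49 \right)} = -43876 - \left(7 + 49\right) = -43876 - 56 = -43932$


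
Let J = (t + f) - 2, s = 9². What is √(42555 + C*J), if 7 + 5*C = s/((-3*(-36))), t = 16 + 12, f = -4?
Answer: √170110/2 ≈ 206.22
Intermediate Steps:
t = 28
s = 81
C = -5/4 (C = -7/5 + (81/((-3*(-36))))/5 = -7/5 + (81/108)/5 = -7/5 + (81*(1/108))/5 = -7/5 + (⅕)*(¾) = -7/5 + 3/20 = -5/4 ≈ -1.2500)
J = 22 (J = (28 - 4) - 2 = 24 - 2 = 22)
√(42555 + C*J) = √(42555 - 5/4*22) = √(42555 - 55/2) = √(85055/2) = √170110/2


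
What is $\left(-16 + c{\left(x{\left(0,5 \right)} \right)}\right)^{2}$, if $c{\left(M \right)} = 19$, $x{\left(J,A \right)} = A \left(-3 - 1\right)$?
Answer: $9$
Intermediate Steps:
$x{\left(J,A \right)} = - 4 A$ ($x{\left(J,A \right)} = A \left(-4\right) = - 4 A$)
$\left(-16 + c{\left(x{\left(0,5 \right)} \right)}\right)^{2} = \left(-16 + 19\right)^{2} = 3^{2} = 9$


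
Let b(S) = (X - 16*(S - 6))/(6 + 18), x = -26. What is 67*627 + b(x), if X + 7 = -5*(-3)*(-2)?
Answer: 1008691/24 ≈ 42029.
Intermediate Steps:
X = -37 (X = -7 - 5*(-3)*(-2) = -7 + 15*(-2) = -7 - 30 = -37)
b(S) = 59/24 - 2*S/3 (b(S) = (-37 - 16*(S - 6))/(6 + 18) = (-37 - 16*(-6 + S))/24 = (-37 + (96 - 16*S))*(1/24) = (59 - 16*S)*(1/24) = 59/24 - 2*S/3)
67*627 + b(x) = 67*627 + (59/24 - 2/3*(-26)) = 42009 + (59/24 + 52/3) = 42009 + 475/24 = 1008691/24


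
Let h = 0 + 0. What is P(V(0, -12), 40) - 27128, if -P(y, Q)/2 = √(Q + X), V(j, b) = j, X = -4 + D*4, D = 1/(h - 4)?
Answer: -27128 - 2*√35 ≈ -27140.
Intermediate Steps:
h = 0
D = -¼ (D = 1/(0 - 4) = 1/(-4) = -¼ ≈ -0.25000)
X = -5 (X = -4 - ¼*4 = -4 - 1 = -5)
P(y, Q) = -2*√(-5 + Q) (P(y, Q) = -2*√(Q - 5) = -2*√(-5 + Q))
P(V(0, -12), 40) - 27128 = -2*√(-5 + 40) - 27128 = -2*√35 - 27128 = -27128 - 2*√35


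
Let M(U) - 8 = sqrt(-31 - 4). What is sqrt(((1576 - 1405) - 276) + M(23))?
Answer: sqrt(-97 + I*sqrt(35)) ≈ 0.3002 + 9.8534*I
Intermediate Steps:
M(U) = 8 + I*sqrt(35) (M(U) = 8 + sqrt(-31 - 4) = 8 + sqrt(-35) = 8 + I*sqrt(35))
sqrt(((1576 - 1405) - 276) + M(23)) = sqrt(((1576 - 1405) - 276) + (8 + I*sqrt(35))) = sqrt((171 - 276) + (8 + I*sqrt(35))) = sqrt(-105 + (8 + I*sqrt(35))) = sqrt(-97 + I*sqrt(35))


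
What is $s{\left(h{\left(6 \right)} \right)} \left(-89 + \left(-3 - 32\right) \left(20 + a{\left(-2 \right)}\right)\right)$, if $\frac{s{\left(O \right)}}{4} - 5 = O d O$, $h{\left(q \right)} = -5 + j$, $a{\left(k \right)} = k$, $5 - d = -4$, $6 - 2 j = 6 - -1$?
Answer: $-797371$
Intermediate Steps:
$j = - \frac{1}{2}$ ($j = 3 - \frac{6 - -1}{2} = 3 - \frac{6 + 1}{2} = 3 - \frac{7}{2} = - \frac{1}{2} \approx -0.5$)
$d = 9$ ($d = 5 - -4 = 5 + 4 = 9$)
$h{\left(q \right)} = - \frac{11}{2}$ ($h{\left(q \right)} = -5 - \frac{1}{2} = - \frac{11}{2}$)
$s{\left(O \right)} = 20 + 36 O^{2}$ ($s{\left(O \right)} = 20 + 4 O 9 O = 20 + 4 \cdot 9 O O = 20 + 4 \cdot 9 O^{2} = 20 + 36 O^{2}$)
$s{\left(h{\left(6 \right)} \right)} \left(-89 + \left(-3 - 32\right) \left(20 + a{\left(-2 \right)}\right)\right) = \left(20 + 36 \left(- \frac{11}{2}\right)^{2}\right) \left(-89 + \left(-3 - 32\right) \left(20 - 2\right)\right) = \left(20 + 36 \cdot \frac{121}{4}\right) \left(-89 - 630\right) = \left(20 + 1089\right) \left(-89 - 630\right) = 1109 \left(-719\right) = -797371$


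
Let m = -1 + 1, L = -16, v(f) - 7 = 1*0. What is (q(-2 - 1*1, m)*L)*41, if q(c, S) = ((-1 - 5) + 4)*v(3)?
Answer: 9184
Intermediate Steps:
v(f) = 7 (v(f) = 7 + 1*0 = 7 + 0 = 7)
m = 0
q(c, S) = -14 (q(c, S) = ((-1 - 5) + 4)*7 = (-6 + 4)*7 = -2*7 = -14)
(q(-2 - 1*1, m)*L)*41 = -14*(-16)*41 = 224*41 = 9184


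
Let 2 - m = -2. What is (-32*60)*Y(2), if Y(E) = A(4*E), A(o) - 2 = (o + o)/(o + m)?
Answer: -6400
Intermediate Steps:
m = 4 (m = 2 - 1*(-2) = 2 + 2 = 4)
A(o) = 2 + 2*o/(4 + o) (A(o) = 2 + (o + o)/(o + 4) = 2 + (2*o)/(4 + o) = 2 + 2*o/(4 + o))
Y(E) = 4*(2 + 4*E)/(4 + 4*E)
(-32*60)*Y(2) = (-32*60)*(2*(1 + 2*2)/(1 + 2)) = -3840*(1 + 4)/3 = -3840*5/3 = -1920*10/3 = -6400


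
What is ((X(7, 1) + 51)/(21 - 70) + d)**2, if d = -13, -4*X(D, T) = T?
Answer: 154449/784 ≈ 197.00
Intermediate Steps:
X(D, T) = -T/4
((X(7, 1) + 51)/(21 - 70) + d)**2 = ((-1/4*1 + 51)/(21 - 70) - 13)**2 = ((-1/4 + 51)/(-49) - 13)**2 = ((203/4)*(-1/49) - 13)**2 = (-29/28 - 13)**2 = (-393/28)**2 = 154449/784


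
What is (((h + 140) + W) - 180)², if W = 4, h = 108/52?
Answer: 194481/169 ≈ 1150.8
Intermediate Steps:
h = 27/13 (h = 108*(1/52) = 27/13 ≈ 2.0769)
(((h + 140) + W) - 180)² = (((27/13 + 140) + 4) - 180)² = ((1847/13 + 4) - 180)² = (1899/13 - 180)² = (-441/13)² = 194481/169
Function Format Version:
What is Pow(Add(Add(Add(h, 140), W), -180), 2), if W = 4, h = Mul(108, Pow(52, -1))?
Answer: Rational(194481, 169) ≈ 1150.8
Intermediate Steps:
h = Rational(27, 13) (h = Mul(108, Rational(1, 52)) = Rational(27, 13) ≈ 2.0769)
Pow(Add(Add(Add(h, 140), W), -180), 2) = Pow(Add(Add(Add(Rational(27, 13), 140), 4), -180), 2) = Pow(Add(Add(Rational(1847, 13), 4), -180), 2) = Pow(Add(Rational(1899, 13), -180), 2) = Pow(Rational(-441, 13), 2) = Rational(194481, 169)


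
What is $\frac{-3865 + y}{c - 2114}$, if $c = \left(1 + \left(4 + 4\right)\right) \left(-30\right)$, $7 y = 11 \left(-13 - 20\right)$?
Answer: $\frac{13709}{8344} \approx 1.643$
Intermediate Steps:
$y = - \frac{363}{7}$ ($y = \frac{11 \left(-13 - 20\right)}{7} = \frac{11 \left(-33\right)}{7} = \frac{1}{7} \left(-363\right) = - \frac{363}{7} \approx -51.857$)
$c = -270$ ($c = \left(1 + 8\right) \left(-30\right) = 9 \left(-30\right) = -270$)
$\frac{-3865 + y}{c - 2114} = \frac{-3865 - \frac{363}{7}}{-270 - 2114} = - \frac{27418}{7 \left(-2384\right)} = \left(- \frac{27418}{7}\right) \left(- \frac{1}{2384}\right) = \frac{13709}{8344}$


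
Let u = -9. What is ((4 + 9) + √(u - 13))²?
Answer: (13 + I*√22)² ≈ 147.0 + 121.95*I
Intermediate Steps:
((4 + 9) + √(u - 13))² = ((4 + 9) + √(-9 - 13))² = (13 + √(-22))² = (13 + I*√22)²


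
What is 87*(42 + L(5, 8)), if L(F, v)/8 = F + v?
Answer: 12702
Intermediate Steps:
L(F, v) = 8*F + 8*v (L(F, v) = 8*(F + v) = 8*F + 8*v)
87*(42 + L(5, 8)) = 87*(42 + (8*5 + 8*8)) = 87*(42 + (40 + 64)) = 87*(42 + 104) = 87*146 = 12702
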